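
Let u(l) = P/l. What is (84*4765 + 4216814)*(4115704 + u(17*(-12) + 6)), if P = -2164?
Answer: 171023043523052/9 ≈ 1.9003e+13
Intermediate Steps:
u(l) = -2164/l
(84*4765 + 4216814)*(4115704 + u(17*(-12) + 6)) = (84*4765 + 4216814)*(4115704 - 2164/(17*(-12) + 6)) = (400260 + 4216814)*(4115704 - 2164/(-204 + 6)) = 4617074*(4115704 - 2164/(-198)) = 4617074*(4115704 - 2164*(-1/198)) = 4617074*(4115704 + 1082/99) = 4617074*(407455778/99) = 171023043523052/9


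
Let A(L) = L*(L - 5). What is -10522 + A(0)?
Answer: -10522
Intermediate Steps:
A(L) = L*(-5 + L)
-10522 + A(0) = -10522 + 0*(-5 + 0) = -10522 + 0*(-5) = -10522 + 0 = -10522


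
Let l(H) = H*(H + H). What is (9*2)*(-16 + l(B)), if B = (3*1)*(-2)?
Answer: 1008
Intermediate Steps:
B = -6 (B = 3*(-2) = -6)
l(H) = 2*H² (l(H) = H*(2*H) = 2*H²)
(9*2)*(-16 + l(B)) = (9*2)*(-16 + 2*(-6)²) = 18*(-16 + 2*36) = 18*(-16 + 72) = 18*56 = 1008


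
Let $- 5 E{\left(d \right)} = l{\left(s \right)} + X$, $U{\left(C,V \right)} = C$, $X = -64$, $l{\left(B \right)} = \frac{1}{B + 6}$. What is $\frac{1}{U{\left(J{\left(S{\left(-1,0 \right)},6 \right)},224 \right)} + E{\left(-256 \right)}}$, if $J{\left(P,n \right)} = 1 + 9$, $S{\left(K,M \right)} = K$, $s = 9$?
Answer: $\frac{75}{1709} \approx 0.043885$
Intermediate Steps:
$J{\left(P,n \right)} = 10$
$l{\left(B \right)} = \frac{1}{6 + B}$
$E{\left(d \right)} = \frac{959}{75}$ ($E{\left(d \right)} = - \frac{\frac{1}{6 + 9} - 64}{5} = - \frac{\frac{1}{15} - 64}{5} = \left(- \frac{1}{5}\right) \left(- \frac{959}{15}\right) = \frac{959}{75}$)
$\frac{1}{U{\left(J{\left(S{\left(-1,0 \right)},6 \right)},224 \right)} + E{\left(-256 \right)}} = \frac{1}{10 + \frac{959}{75}} = \frac{1}{\frac{1709}{75}} = \frac{75}{1709}$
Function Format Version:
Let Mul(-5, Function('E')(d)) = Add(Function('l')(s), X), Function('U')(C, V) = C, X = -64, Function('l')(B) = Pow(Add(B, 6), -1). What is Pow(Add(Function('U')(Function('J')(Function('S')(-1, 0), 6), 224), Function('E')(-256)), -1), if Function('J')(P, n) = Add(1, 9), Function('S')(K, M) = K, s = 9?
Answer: Rational(75, 1709) ≈ 0.043885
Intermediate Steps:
Function('J')(P, n) = 10
Function('l')(B) = Pow(Add(6, B), -1)
Function('E')(d) = Rational(959, 75) (Function('E')(d) = Mul(Rational(-1, 5), Add(Pow(Add(6, 9), -1), -64)) = Mul(Rational(-1, 5), Add(Pow(15, -1), -64)) = Mul(Rational(-1, 5), Add(Rational(1, 15), -64)) = Mul(Rational(-1, 5), Rational(-959, 15)) = Rational(959, 75))
Pow(Add(Function('U')(Function('J')(Function('S')(-1, 0), 6), 224), Function('E')(-256)), -1) = Pow(Add(10, Rational(959, 75)), -1) = Pow(Rational(1709, 75), -1) = Rational(75, 1709)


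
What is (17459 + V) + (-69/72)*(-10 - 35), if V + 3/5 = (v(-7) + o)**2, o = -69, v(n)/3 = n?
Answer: 1024061/40 ≈ 25602.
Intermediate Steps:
v(n) = 3*n
V = 40497/5 (V = -3/5 + (3*(-7) - 69)**2 = -3/5 + (-21 - 69)**2 = -3/5 + (-90)**2 = -3/5 + 8100 = 40497/5 ≈ 8099.4)
(17459 + V) + (-69/72)*(-10 - 35) = (17459 + 40497/5) + (-69/72)*(-10 - 35) = 127792/5 - 69*1/72*(-45) = 127792/5 - 23/24*(-45) = 127792/5 + 345/8 = 1024061/40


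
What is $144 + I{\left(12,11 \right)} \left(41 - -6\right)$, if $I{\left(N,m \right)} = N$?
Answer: $708$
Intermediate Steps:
$144 + I{\left(12,11 \right)} \left(41 - -6\right) = 144 + 12 \left(41 - -6\right) = 144 + 12 \left(41 + 6\right) = 144 + 12 \cdot 47 = 144 + 564 = 708$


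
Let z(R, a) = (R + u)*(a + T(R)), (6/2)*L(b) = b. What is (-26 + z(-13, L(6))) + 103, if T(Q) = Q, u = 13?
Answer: 77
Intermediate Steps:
L(b) = b/3
z(R, a) = (13 + R)*(R + a) (z(R, a) = (R + 13)*(a + R) = (13 + R)*(R + a))
(-26 + z(-13, L(6))) + 103 = (-26 + ((-13)**2 + 13*(-13) + 13*((1/3)*6) - 13*6/3)) + 103 = (-26 + (169 - 169 + 13*2 - 13*2)) + 103 = (-26 + (169 - 169 + 26 - 26)) + 103 = (-26 + 0) + 103 = -26 + 103 = 77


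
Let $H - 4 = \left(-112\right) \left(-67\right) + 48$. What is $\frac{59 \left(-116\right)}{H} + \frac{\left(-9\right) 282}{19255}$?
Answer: $- \frac{37739587}{36372695} \approx -1.0376$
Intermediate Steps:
$H = 7556$ ($H = 4 + \left(\left(-112\right) \left(-67\right) + 48\right) = 4 + \left(7504 + 48\right) = 4 + 7552 = 7556$)
$\frac{59 \left(-116\right)}{H} + \frac{\left(-9\right) 282}{19255} = \frac{59 \left(-116\right)}{7556} + \frac{\left(-9\right) 282}{19255} = \left(-6844\right) \frac{1}{7556} - \frac{2538}{19255} = - \frac{1711}{1889} - \frac{2538}{19255} = - \frac{37739587}{36372695}$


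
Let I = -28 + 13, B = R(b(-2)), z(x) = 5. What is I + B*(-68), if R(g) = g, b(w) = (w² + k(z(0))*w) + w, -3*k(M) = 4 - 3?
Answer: -589/3 ≈ -196.33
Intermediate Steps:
k(M) = -⅓ (k(M) = -(4 - 3)/3 = -⅓*1 = -⅓)
b(w) = w² + 2*w/3 (b(w) = (w² - w/3) + w = w² + 2*w/3)
B = 8/3 (B = (⅓)*(-2)*(2 + 3*(-2)) = (⅓)*(-2)*(2 - 6) = (⅓)*(-2)*(-4) = 8/3 ≈ 2.6667)
I = -15
I + B*(-68) = -15 + (8/3)*(-68) = -15 - 544/3 = -589/3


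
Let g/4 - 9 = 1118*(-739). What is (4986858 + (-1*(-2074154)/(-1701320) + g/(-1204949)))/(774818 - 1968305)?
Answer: -1703846856042638389/407775487375625860 ≈ -4.1784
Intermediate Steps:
g = -3304772 (g = 36 + 4*(1118*(-739)) = 36 + 4*(-826202) = 36 - 3304808 = -3304772)
(4986858 + (-1*(-2074154)/(-1701320) + g/(-1204949)))/(774818 - 1968305) = (4986858 + (-1*(-2074154)/(-1701320) - 3304772/(-1204949)))/(774818 - 1968305) = (4986858 + (2074154*(-1/1701320) - 3304772*(-1/1204949)))/(-1193487) = (4986858 + (-1037077/850660 + 3304772/1204949))*(-1/1193487) = (4986858 + 1561612455447/1025001916340)*(-1/1193487) = (5111540568127915167/1025001916340)*(-1/1193487) = -1703846856042638389/407775487375625860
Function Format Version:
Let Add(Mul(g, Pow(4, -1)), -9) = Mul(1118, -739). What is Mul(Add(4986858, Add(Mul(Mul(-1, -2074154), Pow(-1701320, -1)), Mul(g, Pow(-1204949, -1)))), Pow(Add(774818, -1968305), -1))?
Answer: Rational(-1703846856042638389, 407775487375625860) ≈ -4.1784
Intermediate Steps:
g = -3304772 (g = Add(36, Mul(4, Mul(1118, -739))) = Add(36, Mul(4, -826202)) = Add(36, -3304808) = -3304772)
Mul(Add(4986858, Add(Mul(Mul(-1, -2074154), Pow(-1701320, -1)), Mul(g, Pow(-1204949, -1)))), Pow(Add(774818, -1968305), -1)) = Mul(Add(4986858, Add(Mul(Mul(-1, -2074154), Pow(-1701320, -1)), Mul(-3304772, Pow(-1204949, -1)))), Pow(Add(774818, -1968305), -1)) = Mul(Add(4986858, Add(Mul(2074154, Rational(-1, 1701320)), Mul(-3304772, Rational(-1, 1204949)))), Pow(-1193487, -1)) = Mul(Add(4986858, Add(Rational(-1037077, 850660), Rational(3304772, 1204949))), Rational(-1, 1193487)) = Mul(Add(4986858, Rational(1561612455447, 1025001916340)), Rational(-1, 1193487)) = Mul(Rational(5111540568127915167, 1025001916340), Rational(-1, 1193487)) = Rational(-1703846856042638389, 407775487375625860)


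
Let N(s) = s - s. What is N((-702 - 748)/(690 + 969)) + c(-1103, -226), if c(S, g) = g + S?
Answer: -1329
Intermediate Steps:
N(s) = 0
c(S, g) = S + g
N((-702 - 748)/(690 + 969)) + c(-1103, -226) = 0 + (-1103 - 226) = 0 - 1329 = -1329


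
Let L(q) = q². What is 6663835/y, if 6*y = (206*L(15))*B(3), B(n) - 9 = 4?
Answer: 1332767/20085 ≈ 66.356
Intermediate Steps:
B(n) = 13 (B(n) = 9 + 4 = 13)
y = 100425 (y = ((206*15²)*13)/6 = ((206*225)*13)/6 = (46350*13)/6 = (⅙)*602550 = 100425)
6663835/y = 6663835/100425 = 6663835*(1/100425) = 1332767/20085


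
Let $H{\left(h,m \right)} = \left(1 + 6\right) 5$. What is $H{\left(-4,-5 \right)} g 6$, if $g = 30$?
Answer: $6300$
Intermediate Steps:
$H{\left(h,m \right)} = 35$ ($H{\left(h,m \right)} = 7 \cdot 5 = 35$)
$H{\left(-4,-5 \right)} g 6 = 35 \cdot 30 \cdot 6 = 1050 \cdot 6 = 6300$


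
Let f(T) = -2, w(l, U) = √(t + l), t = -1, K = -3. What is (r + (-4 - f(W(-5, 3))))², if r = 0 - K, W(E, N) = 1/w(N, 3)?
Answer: 1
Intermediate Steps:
w(l, U) = √(-1 + l)
W(E, N) = (-1 + N)^(-½) (W(E, N) = 1/(√(-1 + N)) = (-1 + N)^(-½))
r = 3 (r = 0 - 1*(-3) = 0 + 3 = 3)
(r + (-4 - f(W(-5, 3))))² = (3 + (-4 - 1*(-2)))² = (3 + (-4 + 2))² = (3 - 2)² = 1² = 1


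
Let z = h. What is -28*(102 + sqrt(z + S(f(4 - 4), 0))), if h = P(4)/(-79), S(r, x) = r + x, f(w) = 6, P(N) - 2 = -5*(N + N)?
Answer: -2856 - 448*sqrt(158)/79 ≈ -2927.3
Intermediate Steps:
P(N) = 2 - 10*N (P(N) = 2 - 5*(N + N) = 2 - 10*N)
h = 38/79 (h = (2 - 10*4)/(-79) = (2 - 40)*(-1/79) = -38*(-1/79) = 38/79 ≈ 0.48101)
z = 38/79 ≈ 0.48101
-28*(102 + sqrt(z + S(f(4 - 4), 0))) = -28*(102 + sqrt(38/79 + (6 + 0))) = -28*(102 + sqrt(38/79 + 6)) = -28*(102 + sqrt(512/79)) = -28*(102 + 16*sqrt(158)/79) = -2856 - 448*sqrt(158)/79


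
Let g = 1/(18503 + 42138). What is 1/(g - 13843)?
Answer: -60641/839453362 ≈ -7.2239e-5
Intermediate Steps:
g = 1/60641 ≈ 1.6490e-5
1/(g - 13843) = 1/(1/60641 - 13843) = 1/(-839453362/60641) = -60641/839453362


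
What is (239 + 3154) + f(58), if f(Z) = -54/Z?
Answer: 98370/29 ≈ 3392.1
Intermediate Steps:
(239 + 3154) + f(58) = (239 + 3154) - 54/58 = 3393 - 54*1/58 = 3393 - 27/29 = 98370/29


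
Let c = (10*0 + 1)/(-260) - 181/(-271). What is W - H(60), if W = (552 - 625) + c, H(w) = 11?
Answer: -5871851/70460 ≈ -83.336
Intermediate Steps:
c = 46789/70460 (c = (0 + 1)*(-1/260) - 181*(-1/271) = 1*(-1/260) + 181/271 = -1/260 + 181/271 = 46789/70460 ≈ 0.66405)
W = -5096791/70460 (W = (552 - 625) + 46789/70460 = -73 + 46789/70460 = -5096791/70460 ≈ -72.336)
W - H(60) = -5096791/70460 - 1*11 = -5096791/70460 - 11 = -5871851/70460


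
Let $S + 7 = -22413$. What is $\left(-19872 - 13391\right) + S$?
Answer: $-55683$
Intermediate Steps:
$S = -22420$ ($S = -7 - 22413 = -22420$)
$\left(-19872 - 13391\right) + S = \left(-19872 - 13391\right) - 22420 = -33263 - 22420 = -55683$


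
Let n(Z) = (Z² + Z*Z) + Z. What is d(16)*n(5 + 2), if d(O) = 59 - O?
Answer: 4515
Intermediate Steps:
n(Z) = Z + 2*Z² (n(Z) = (Z² + Z²) + Z = 2*Z² + Z = Z + 2*Z²)
d(16)*n(5 + 2) = (59 - 1*16)*((5 + 2)*(1 + 2*(5 + 2))) = (59 - 16)*(7*(1 + 2*7)) = 43*(7*(1 + 14)) = 43*(7*15) = 43*105 = 4515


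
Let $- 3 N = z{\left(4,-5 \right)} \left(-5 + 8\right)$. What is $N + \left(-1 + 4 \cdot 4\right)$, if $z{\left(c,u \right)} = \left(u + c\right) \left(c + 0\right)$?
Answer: $19$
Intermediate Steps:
$z{\left(c,u \right)} = c \left(c + u\right)$ ($z{\left(c,u \right)} = \left(c + u\right) c = c \left(c + u\right)$)
$N = 4$ ($N = - \frac{4 \left(4 - 5\right) \left(-5 + 8\right)}{3} = - \frac{4 \left(-1\right) 3}{3} = - \frac{\left(-4\right) 3}{3} = \left(- \frac{1}{3}\right) \left(-12\right) = 4$)
$N + \left(-1 + 4 \cdot 4\right) = 4 + \left(-1 + 4 \cdot 4\right) = 4 + \left(-1 + 16\right) = 4 + 15 = 19$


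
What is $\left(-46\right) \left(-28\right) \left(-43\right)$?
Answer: $-55384$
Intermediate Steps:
$\left(-46\right) \left(-28\right) \left(-43\right) = 1288 \left(-43\right) = -55384$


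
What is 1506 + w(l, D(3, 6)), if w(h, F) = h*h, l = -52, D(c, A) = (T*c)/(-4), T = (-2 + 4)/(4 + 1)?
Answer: 4210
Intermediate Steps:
T = 2/5 ≈ 0.40000
D(c, A) = -c/10 (D(c, A) = (2*c/5)/(-4) = (2*c/5)*(-1/4) = -c/10)
w(h, F) = h**2
1506 + w(l, D(3, 6)) = 1506 + (-52)**2 = 1506 + 2704 = 4210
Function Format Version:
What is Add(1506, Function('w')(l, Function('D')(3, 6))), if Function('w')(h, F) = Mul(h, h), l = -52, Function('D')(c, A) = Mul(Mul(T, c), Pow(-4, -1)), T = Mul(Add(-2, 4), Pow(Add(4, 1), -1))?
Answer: 4210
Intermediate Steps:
T = Rational(2, 5) (T = Mul(2, Pow(5, -1)) = Mul(2, Rational(1, 5)) = Rational(2, 5) ≈ 0.40000)
Function('D')(c, A) = Mul(Rational(-1, 10), c) (Function('D')(c, A) = Mul(Mul(Rational(2, 5), c), Pow(-4, -1)) = Mul(Mul(Rational(2, 5), c), Rational(-1, 4)) = Mul(Rational(-1, 10), c))
Function('w')(h, F) = Pow(h, 2)
Add(1506, Function('w')(l, Function('D')(3, 6))) = Add(1506, Pow(-52, 2)) = Add(1506, 2704) = 4210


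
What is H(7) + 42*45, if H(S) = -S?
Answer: 1883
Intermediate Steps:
H(7) + 42*45 = -1*7 + 42*45 = -7 + 1890 = 1883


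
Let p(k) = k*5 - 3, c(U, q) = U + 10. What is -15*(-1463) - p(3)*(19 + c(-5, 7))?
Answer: 21657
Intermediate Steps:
c(U, q) = 10 + U
p(k) = -3 + 5*k (p(k) = 5*k - 3 = -3 + 5*k)
-15*(-1463) - p(3)*(19 + c(-5, 7)) = -15*(-1463) - (-3 + 5*3)*(19 + (10 - 5)) = 21945 - (-3 + 15)*(19 + 5) = 21945 - 12*24 = 21945 - 1*288 = 21945 - 288 = 21657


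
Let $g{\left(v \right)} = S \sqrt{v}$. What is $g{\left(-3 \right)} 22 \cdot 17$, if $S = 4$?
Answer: $1496 i \sqrt{3} \approx 2591.1 i$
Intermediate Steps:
$g{\left(v \right)} = 4 \sqrt{v}$
$g{\left(-3 \right)} 22 \cdot 17 = 4 \sqrt{-3} \cdot 22 \cdot 17 = 4 i \sqrt{3} \cdot 22 \cdot 17 = 88 i \sqrt{3} \cdot 17 = 1496 i \sqrt{3}$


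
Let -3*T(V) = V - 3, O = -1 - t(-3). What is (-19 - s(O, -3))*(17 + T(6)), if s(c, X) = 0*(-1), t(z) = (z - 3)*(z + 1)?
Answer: -304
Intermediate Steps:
t(z) = (1 + z)*(-3 + z) (t(z) = (-3 + z)*(1 + z) = (1 + z)*(-3 + z))
O = -13 (O = -1 - (-3 + (-3)**2 - 2*(-3)) = -1 - (-3 + 9 + 6) = -1 - 1*12 = -1 - 12 = -13)
T(V) = 1 - V/3 (T(V) = -(V - 3)/3 = -(-3 + V)/3 = 1 - V/3)
s(c, X) = 0
(-19 - s(O, -3))*(17 + T(6)) = (-19 - 1*0)*(17 + (1 - 1/3*6)) = (-19 + 0)*(17 + (1 - 2)) = -19*(17 - 1) = -19*16 = -304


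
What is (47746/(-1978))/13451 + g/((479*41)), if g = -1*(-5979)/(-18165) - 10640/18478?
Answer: -26901497268233968/14615354339832105545 ≈ -0.0018406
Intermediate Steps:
g = -50625927/55942145 (g = 5979*(-1/18165) - 10640*1/18478 = -1993/6055 - 5320/9239 = -50625927/55942145 ≈ -0.90497)
(47746/(-1978))/13451 + g/((479*41)) = (47746/(-1978))/13451 - 50625927/(55942145*(479*41)) = (47746*(-1/1978))*(1/13451) - 50625927/55942145/19639 = -23873/989*1/13451 - 50625927/55942145*1/19639 = -23873/13303039 - 50625927/1098647785655 = -26901497268233968/14615354339832105545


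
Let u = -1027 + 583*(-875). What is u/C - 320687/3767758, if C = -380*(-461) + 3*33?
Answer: -1982106733889/660408854482 ≈ -3.0013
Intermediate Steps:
u = -511152 (u = -1027 - 510125 = -511152)
C = 175279 (C = 175180 + 99 = 175279)
u/C - 320687/3767758 = -511152/175279 - 320687/3767758 = -1982106733889/660408854482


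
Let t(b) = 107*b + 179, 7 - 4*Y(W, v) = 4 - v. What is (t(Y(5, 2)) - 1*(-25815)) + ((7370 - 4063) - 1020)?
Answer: 113659/4 ≈ 28415.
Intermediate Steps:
Y(W, v) = ¾ + v/4 (Y(W, v) = 7/4 - (4 - v)/4 = 7/4 + (-1 + v/4) = ¾ + v/4)
t(b) = 179 + 107*b
(t(Y(5, 2)) - 1*(-25815)) + ((7370 - 4063) - 1020) = ((179 + 107*(¾ + (¼)*2)) - 1*(-25815)) + ((7370 - 4063) - 1020) = ((179 + 107*(¾ + ½)) + 25815) + (3307 - 1020) = ((179 + 107*(5/4)) + 25815) + 2287 = ((179 + 535/4) + 25815) + 2287 = (1251/4 + 25815) + 2287 = 104511/4 + 2287 = 113659/4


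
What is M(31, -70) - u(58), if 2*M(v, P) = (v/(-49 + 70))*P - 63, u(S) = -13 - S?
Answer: -73/6 ≈ -12.167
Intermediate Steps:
M(v, P) = -63/2 + P*v/42 (M(v, P) = ((v/(-49 + 70))*P - 63)/2 = ((v/21)*P - 63)/2 = (P*v/21 - 63)/2 = (-63 + P*v/21)/2 = -63/2 + P*v/42)
M(31, -70) - u(58) = (-63/2 + (1/42)*(-70)*31) - (-13 - 1*58) = (-63/2 - 155/3) - (-13 - 58) = -499/6 - 1*(-71) = -499/6 + 71 = -73/6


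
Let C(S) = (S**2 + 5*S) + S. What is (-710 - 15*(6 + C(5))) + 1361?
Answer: -264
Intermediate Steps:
C(S) = S**2 + 6*S
(-710 - 15*(6 + C(5))) + 1361 = (-710 - 15*(6 + 5*(6 + 5))) + 1361 = (-710 - 15*(6 + 5*11)) + 1361 = (-710 - 15*(6 + 55)) + 1361 = (-710 - 15*61) + 1361 = (-710 - 915) + 1361 = -1625 + 1361 = -264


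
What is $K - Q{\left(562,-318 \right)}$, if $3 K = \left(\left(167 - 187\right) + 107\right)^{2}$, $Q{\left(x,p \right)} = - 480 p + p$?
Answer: $-149799$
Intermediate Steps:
$Q{\left(x,p \right)} = - 479 p$
$K = 2523$ ($K = \frac{\left(\left(167 - 187\right) + 107\right)^{2}}{3} = \frac{\left(-20 + 107\right)^{2}}{3} = \frac{87^{2}}{3} = \frac{1}{3} \cdot 7569 = 2523$)
$K - Q{\left(562,-318 \right)} = 2523 - \left(-479\right) \left(-318\right) = 2523 - 152322 = -149799$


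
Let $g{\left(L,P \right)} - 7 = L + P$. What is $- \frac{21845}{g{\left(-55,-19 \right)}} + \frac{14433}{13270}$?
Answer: $\frac{290850161}{889090} \approx 327.13$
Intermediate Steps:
$g{\left(L,P \right)} = 7 + L + P$ ($g{\left(L,P \right)} = 7 + \left(L + P\right) = 7 + L + P$)
$- \frac{21845}{g{\left(-55,-19 \right)}} + \frac{14433}{13270} = - \frac{21845}{7 - 55 - 19} + \frac{14433}{13270} = - \frac{21845}{-67} + 14433 \cdot \frac{1}{13270} = \left(-21845\right) \left(- \frac{1}{67}\right) + \frac{14433}{13270} = \frac{21845}{67} + \frac{14433}{13270} = \frac{290850161}{889090}$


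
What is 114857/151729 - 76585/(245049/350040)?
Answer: -1355831524591869/12393679907 ≈ -1.0940e+5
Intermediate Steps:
114857/151729 - 76585/(245049/350040) = 114857*(1/151729) - 76585/(245049*(1/350040)) = 114857/151729 - 76585/81683/116680 = 114857/151729 - 76585*116680/81683 = 114857/151729 - 8935937800/81683 = -1355831524591869/12393679907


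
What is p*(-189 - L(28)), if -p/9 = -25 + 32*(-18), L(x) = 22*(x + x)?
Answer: -7686189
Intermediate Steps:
L(x) = 44*x (L(x) = 22*(2*x) = 44*x)
p = 5409 (p = -9*(-25 + 32*(-18)) = -9*(-25 - 576) = -9*(-601) = 5409)
p*(-189 - L(28)) = 5409*(-189 - 44*28) = 5409*(-189 - 1*1232) = 5409*(-189 - 1232) = 5409*(-1421) = -7686189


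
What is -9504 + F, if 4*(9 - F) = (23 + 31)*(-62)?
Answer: -8658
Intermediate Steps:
F = 846 (F = 9 - (23 + 31)*(-62)/4 = 9 - 27*(-62)/2 = 9 - ¼*(-3348) = 9 + 837 = 846)
-9504 + F = -9504 + 846 = -8658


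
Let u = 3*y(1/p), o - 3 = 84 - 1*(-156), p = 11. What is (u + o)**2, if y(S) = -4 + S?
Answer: 6471936/121 ≈ 53487.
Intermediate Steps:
o = 243 (o = 3 + (84 - 1*(-156)) = 3 + (84 + 156) = 3 + 240 = 243)
u = -129/11 (u = 3*(-4 + 1/11) = 3*(-43/11) = -129/11 ≈ -11.727)
(u + o)**2 = (-129/11 + 243)**2 = (2544/11)**2 = 6471936/121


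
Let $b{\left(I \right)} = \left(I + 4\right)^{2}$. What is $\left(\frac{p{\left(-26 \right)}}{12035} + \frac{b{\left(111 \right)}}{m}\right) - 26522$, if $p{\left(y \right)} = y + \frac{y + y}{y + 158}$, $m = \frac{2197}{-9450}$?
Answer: $- \frac{72776703249607}{872549535} \approx -83407.0$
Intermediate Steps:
$m = - \frac{2197}{9450}$ ($m = 2197 \left(- \frac{1}{9450}\right) = - \frac{2197}{9450} \approx -0.23249$)
$p{\left(y \right)} = y + \frac{2 y}{158 + y}$
$b{\left(I \right)} = \left(4 + I\right)^{2}$
$\left(\frac{p{\left(-26 \right)}}{12035} + \frac{b{\left(111 \right)}}{m}\right) - 26522 = \left(\frac{\left(-26\right) \frac{1}{158 - 26} \left(160 - 26\right)}{12035} + \frac{\left(4 + 111\right)^{2}}{- \frac{2197}{9450}}\right) - 26522 = \left(\left(-26\right) \frac{1}{132} \cdot 134 \cdot \frac{1}{12035} + 115^{2} \left(- \frac{9450}{2197}\right)\right) - 26522 = \left(\left(-26\right) \frac{1}{132} \cdot 134 \cdot \frac{1}{12035} + 13225 \left(- \frac{9450}{2197}\right)\right) - 26522 = \left(\left(- \frac{871}{33}\right) \frac{1}{12035} - \frac{124976250}{2197}\right) - 26522 = \left(- \frac{871}{397155} - \frac{124976250}{2197}\right) - 26522 = - \frac{49634944482337}{872549535} - 26522 = - \frac{72776703249607}{872549535}$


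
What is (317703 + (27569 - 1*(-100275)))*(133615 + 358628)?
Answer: 219317391921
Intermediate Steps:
(317703 + (27569 - 1*(-100275)))*(133615 + 358628) = (317703 + (27569 + 100275))*492243 = (317703 + 127844)*492243 = 445547*492243 = 219317391921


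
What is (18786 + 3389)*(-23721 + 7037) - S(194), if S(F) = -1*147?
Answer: -369967553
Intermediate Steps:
S(F) = -147
(18786 + 3389)*(-23721 + 7037) - S(194) = (18786 + 3389)*(-23721 + 7037) - 1*(-147) = 22175*(-16684) + 147 = -369967700 + 147 = -369967553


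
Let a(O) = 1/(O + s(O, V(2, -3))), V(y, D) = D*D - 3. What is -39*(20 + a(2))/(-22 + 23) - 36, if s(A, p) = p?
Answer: -6567/8 ≈ -820.88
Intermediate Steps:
V(y, D) = -3 + D**2 (V(y, D) = D**2 - 3 = -3 + D**2)
a(O) = 1/(6 + O) (a(O) = 1/(O + (-3 + (-3)**2)) = 1/(O + (-3 + 9)) = 1/(O + 6) = 1/(6 + O))
-39*(20 + a(2))/(-22 + 23) - 36 = -39*(20 + 1/(6 + 2))/(-22 + 23) - 36 = -39*(20 + 1/8)/1 - 36 = -39*(20 + 1/8) - 36 = -6279/8 - 36 = -6567/8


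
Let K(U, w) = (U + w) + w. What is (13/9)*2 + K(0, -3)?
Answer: -28/9 ≈ -3.1111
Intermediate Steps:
K(U, w) = U + 2*w
(13/9)*2 + K(0, -3) = (13/9)*2 + (0 + 2*(-3)) = (13*(⅑))*2 + (0 - 6) = (13/9)*2 - 6 = 26/9 - 6 = -28/9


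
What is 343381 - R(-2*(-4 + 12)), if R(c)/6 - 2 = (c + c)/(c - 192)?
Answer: 4463785/13 ≈ 3.4337e+5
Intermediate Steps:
R(c) = 12 + 12*c/(-192 + c) (R(c) = 12 + 6*((c + c)/(c - 192)) = 12 + 6*((2*c)/(-192 + c)) = 12 + 6*(2*c/(-192 + c)) = 12 + 12*c/(-192 + c))
343381 - R(-2*(-4 + 12)) = 343381 - 24*(-96 - 2*(-4 + 12))/(-192 - 2*(-4 + 12)) = 343381 - 24*(-96 - 2*8)/(-192 - 2*8) = 343381 - 24*(-96 - 16)/(-192 - 16) = 343381 - 24*(-112)/(-208) = 343381 - 24*(-1)*(-112)/208 = 343381 - 1*168/13 = 343381 - 168/13 = 4463785/13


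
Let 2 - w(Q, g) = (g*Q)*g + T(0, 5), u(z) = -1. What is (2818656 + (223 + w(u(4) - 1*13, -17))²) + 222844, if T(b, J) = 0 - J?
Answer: 21325676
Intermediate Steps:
T(b, J) = -J
w(Q, g) = 7 - Q*g² (w(Q, g) = 2 - ((g*Q)*g - 1*5) = 2 - ((Q*g)*g - 5) = 2 - (Q*g² - 5) = 2 - (-5 + Q*g²) = 2 + (5 - Q*g²) = 7 - Q*g²)
(2818656 + (223 + w(u(4) - 1*13, -17))²) + 222844 = (2818656 + (223 + (7 - 1*(-1 - 1*13)*(-17)²))²) + 222844 = (2818656 + (223 + (7 - 1*(-1 - 13)*289))²) + 222844 = (2818656 + (223 + (7 - 1*(-14)*289))²) + 222844 = (2818656 + (223 + (7 + 4046))²) + 222844 = (2818656 + (223 + 4053)²) + 222844 = (2818656 + 4276²) + 222844 = (2818656 + 18284176) + 222844 = 21102832 + 222844 = 21325676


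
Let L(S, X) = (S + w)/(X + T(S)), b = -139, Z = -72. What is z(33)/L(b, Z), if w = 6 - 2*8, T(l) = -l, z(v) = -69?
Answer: 4623/149 ≈ 31.027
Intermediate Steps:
w = -10 (w = 6 - 16 = -10)
L(S, X) = (-10 + S)/(X - S) (L(S, X) = (S - 10)/(X - S) = (-10 + S)/(X - S))
z(33)/L(b, Z) = -69*(-139 - 1*(-72))/(10 - 1*(-139)) = -69*(-139 + 72)/(10 + 139) = -69/(149/(-67)) = -69/((-1/67*149)) = -69/(-149/67) = -69*(-67/149) = 4623/149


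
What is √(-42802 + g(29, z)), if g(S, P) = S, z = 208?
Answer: I*√42773 ≈ 206.82*I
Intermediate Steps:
√(-42802 + g(29, z)) = √(-42802 + 29) = √(-42773) = I*√42773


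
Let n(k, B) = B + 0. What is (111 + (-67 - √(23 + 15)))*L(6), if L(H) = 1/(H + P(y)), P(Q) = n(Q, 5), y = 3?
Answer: 4 - √38/11 ≈ 3.4396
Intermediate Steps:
n(k, B) = B
P(Q) = 5
L(H) = 1/(5 + H) (L(H) = 1/(H + 5) = 1/(5 + H))
(111 + (-67 - √(23 + 15)))*L(6) = (111 + (-67 - √(23 + 15)))/(5 + 6) = (111 + (-67 - √38))/11 = (44 - √38)*(1/11) = 4 - √38/11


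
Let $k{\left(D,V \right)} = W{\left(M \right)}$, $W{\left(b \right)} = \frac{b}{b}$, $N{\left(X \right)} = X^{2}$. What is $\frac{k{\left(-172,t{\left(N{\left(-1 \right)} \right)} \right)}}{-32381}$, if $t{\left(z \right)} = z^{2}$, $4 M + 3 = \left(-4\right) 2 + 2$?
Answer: $- \frac{1}{32381} \approx -3.0882 \cdot 10^{-5}$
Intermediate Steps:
$M = - \frac{9}{4}$ ($M = - \frac{3}{4} + \frac{\left(-4\right) 2 + 2}{4} = - \frac{3}{4} + \frac{-8 + 2}{4} = - \frac{3}{4} + \frac{1}{4} \left(-6\right) = - \frac{3}{4} - \frac{3}{2} = - \frac{9}{4} \approx -2.25$)
$W{\left(b \right)} = 1$
$k{\left(D,V \right)} = 1$
$\frac{k{\left(-172,t{\left(N{\left(-1 \right)} \right)} \right)}}{-32381} = 1 \frac{1}{-32381} = 1 \left(- \frac{1}{32381}\right) = - \frac{1}{32381}$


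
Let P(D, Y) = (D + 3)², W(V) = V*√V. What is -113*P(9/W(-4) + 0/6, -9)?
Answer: -55935/64 - 3051*I/4 ≈ -873.98 - 762.75*I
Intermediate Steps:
W(V) = V^(3/2)
P(D, Y) = (3 + D)²
-113*P(9/W(-4) + 0/6, -9) = -113*(3 + (9/((-4)^(3/2)) + 0/6))² = -113*(3 + (9/((-8*I)) + 0*(⅙)))² = -113*(3 + (9*(I/8) + 0))² = -113*(3 + (9*I/8 + 0))² = -113*(3 + 9*I/8)²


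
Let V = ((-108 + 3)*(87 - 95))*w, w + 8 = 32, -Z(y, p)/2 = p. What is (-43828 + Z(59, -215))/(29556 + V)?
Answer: -2411/2762 ≈ -0.87292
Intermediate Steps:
Z(y, p) = -2*p
w = 24 (w = -8 + 32 = 24)
V = 20160 (V = ((-108 + 3)*(87 - 95))*24 = -105*(-8)*24 = 840*24 = 20160)
(-43828 + Z(59, -215))/(29556 + V) = (-43828 - 2*(-215))/(29556 + 20160) = (-43828 + 430)/49716 = -43398*1/49716 = -2411/2762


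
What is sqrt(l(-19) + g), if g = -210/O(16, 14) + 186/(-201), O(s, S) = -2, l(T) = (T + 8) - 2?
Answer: 3*sqrt(45426)/67 ≈ 9.5433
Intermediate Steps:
l(T) = 6 + T (l(T) = (8 + T) - 2 = 6 + T)
g = 6973/67 (g = -210/(-2) + 186/(-201) = -210*(-1/2) + 186*(-1/201) = 105 - 62/67 = 6973/67 ≈ 104.07)
sqrt(l(-19) + g) = sqrt((6 - 19) + 6973/67) = sqrt(-13 + 6973/67) = sqrt(6102/67) = 3*sqrt(45426)/67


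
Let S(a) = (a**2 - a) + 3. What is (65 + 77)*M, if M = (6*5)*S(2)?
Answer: 21300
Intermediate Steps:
S(a) = 3 + a**2 - a
M = 150 (M = (6*5)*(3 + 2**2 - 1*2) = 30*(3 + 4 - 2) = 30*5 = 150)
(65 + 77)*M = (65 + 77)*150 = 142*150 = 21300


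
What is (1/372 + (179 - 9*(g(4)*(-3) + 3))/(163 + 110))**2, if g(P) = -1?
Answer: 27008809/127328656 ≈ 0.21212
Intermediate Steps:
(1/372 + (179 - 9*(g(4)*(-3) + 3))/(163 + 110))**2 = (1/372 + (179 - 9*(-1*(-3) + 3))/(163 + 110))**2 = (1/372 + (179 - 9*(3 + 3))/273)**2 = (1/372 + (179 - 9*6)*(1/273))**2 = (1/372 + (179 - 54)*(1/273))**2 = (1/372 + 125*(1/273))**2 = (1/372 + 125/273)**2 = (5197/11284)**2 = 27008809/127328656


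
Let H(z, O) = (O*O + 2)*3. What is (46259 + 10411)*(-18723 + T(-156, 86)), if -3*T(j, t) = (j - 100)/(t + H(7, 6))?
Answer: -5305041154/5 ≈ -1.0610e+9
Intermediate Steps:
H(z, O) = 6 + 3*O² (H(z, O) = (O² + 2)*3 = (2 + O²)*3 = 6 + 3*O²)
T(j, t) = -(-100 + j)/(3*(114 + t)) (T(j, t) = -(j - 100)/(3*(t + (6 + 3*6²))) = -(-100 + j)/(3*(t + (6 + 3*36))) = -(-100 + j)/(3*(t + (6 + 108))) = -(-100 + j)/(3*(t + 114)) = -(-100 + j)/(3*(114 + t)))
(46259 + 10411)*(-18723 + T(-156, 86)) = (46259 + 10411)*(-18723 + (100 - 1*(-156))/(3*(114 + 86))) = 56670*(-18723 + (⅓)*(100 + 156)/200) = 56670*(-18723 + (⅓)*(1/200)*256) = 56670*(-18723 + 32/75) = 56670*(-1404193/75) = -5305041154/5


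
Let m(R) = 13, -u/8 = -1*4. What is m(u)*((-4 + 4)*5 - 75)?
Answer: -975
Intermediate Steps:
u = 32 (u = -(-8)*4 = -8*(-4) = 32)
m(u)*((-4 + 4)*5 - 75) = 13*((-4 + 4)*5 - 75) = 13*(0*5 - 75) = 13*(0 - 75) = 13*(-75) = -975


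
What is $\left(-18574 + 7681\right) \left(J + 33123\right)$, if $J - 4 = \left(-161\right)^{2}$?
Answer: $-643209864$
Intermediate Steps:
$J = 25925$ ($J = 4 + \left(-161\right)^{2} = 4 + 25921 = 25925$)
$\left(-18574 + 7681\right) \left(J + 33123\right) = \left(-18574 + 7681\right) \left(25925 + 33123\right) = \left(-10893\right) 59048 = -643209864$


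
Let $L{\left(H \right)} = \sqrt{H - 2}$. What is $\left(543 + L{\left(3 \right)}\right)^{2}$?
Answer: $295936$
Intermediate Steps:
$L{\left(H \right)} = \sqrt{-2 + H}$
$\left(543 + L{\left(3 \right)}\right)^{2} = \left(543 + \sqrt{-2 + 3}\right)^{2} = \left(543 + \sqrt{1}\right)^{2} = \left(543 + 1\right)^{2} = 544^{2} = 295936$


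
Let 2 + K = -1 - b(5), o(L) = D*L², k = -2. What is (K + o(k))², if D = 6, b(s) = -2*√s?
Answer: 461 + 84*√5 ≈ 648.83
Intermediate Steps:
o(L) = 6*L²
K = -3 + 2*√5 (K = -2 + (-1 - (-2)*√5) = -2 + (-1 + 2*√5) = -3 + 2*√5 ≈ 1.4721)
(K + o(k))² = ((-3 + 2*√5) + 6*(-2)²)² = ((-3 + 2*√5) + 6*4)² = ((-3 + 2*√5) + 24)² = (21 + 2*√5)²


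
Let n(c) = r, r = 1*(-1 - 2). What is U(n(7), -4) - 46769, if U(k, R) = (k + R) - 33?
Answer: -46809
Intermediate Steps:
r = -3 (r = 1*(-3) = -3)
n(c) = -3
U(k, R) = -33 + R + k (U(k, R) = (R + k) - 33 = -33 + R + k)
U(n(7), -4) - 46769 = (-33 - 4 - 3) - 46769 = -40 - 46769 = -46809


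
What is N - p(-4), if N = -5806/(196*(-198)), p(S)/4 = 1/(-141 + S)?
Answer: 498551/2813580 ≈ 0.17719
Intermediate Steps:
p(S) = 4/(-141 + S)
N = 2903/19404 (N = -5806/(-38808) = -5806*(-1/38808) = 2903/19404 ≈ 0.14961)
N - p(-4) = 2903/19404 - 4/(-141 - 4) = 2903/19404 - 4/(-145) = 2903/19404 - 4*(-1)/145 = 2903/19404 - 1*(-4/145) = 2903/19404 + 4/145 = 498551/2813580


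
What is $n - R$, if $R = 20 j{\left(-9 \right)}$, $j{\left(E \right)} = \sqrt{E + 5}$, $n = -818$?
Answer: $-818 - 40 i \approx -818.0 - 40.0 i$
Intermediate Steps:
$j{\left(E \right)} = \sqrt{5 + E}$
$R = 40 i$ ($R = 20 \sqrt{5 - 9} = 20 \sqrt{-4} = 20 \cdot 2 i = 40 i \approx 40.0 i$)
$n - R = -818 - 40 i$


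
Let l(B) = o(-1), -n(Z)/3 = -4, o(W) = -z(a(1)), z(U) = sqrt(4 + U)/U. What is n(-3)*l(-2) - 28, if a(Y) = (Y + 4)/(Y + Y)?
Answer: -28 - 12*sqrt(26)/5 ≈ -40.238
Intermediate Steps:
a(Y) = (4 + Y)/(2*Y) (a(Y) = (4 + Y)/((2*Y)) = (4 + Y)*(1/(2*Y)) = (4 + Y)/(2*Y))
z(U) = sqrt(4 + U)/U
o(W) = -sqrt(26)/5 (o(W) = -sqrt(4 + (1/2)*(4 + 1)/1)/((1/2)*(4 + 1)/1) = -sqrt(4 + (1/2)*1*5)/((1/2)*1*5) = -sqrt(4 + 5/2)/5/2 = -2*sqrt(13/2)/5 = -2*sqrt(26)/2/5 = -sqrt(26)/5)
n(Z) = 12 (n(Z) = -3*(-4) = 12)
l(B) = -sqrt(26)/5
n(-3)*l(-2) - 28 = 12*(-sqrt(26)/5) - 28 = -12*sqrt(26)/5 - 28 = -28 - 12*sqrt(26)/5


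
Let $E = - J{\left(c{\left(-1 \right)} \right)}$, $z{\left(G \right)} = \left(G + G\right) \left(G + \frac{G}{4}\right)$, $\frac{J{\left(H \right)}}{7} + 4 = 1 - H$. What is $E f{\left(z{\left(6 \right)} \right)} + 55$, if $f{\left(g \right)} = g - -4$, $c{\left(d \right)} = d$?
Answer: $1371$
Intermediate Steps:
$J{\left(H \right)} = -21 - 7 H$ ($J{\left(H \right)} = -28 + 7 \left(1 - H\right) = -28 - \left(-7 + 7 H\right) = -21 - 7 H$)
$z{\left(G \right)} = \frac{5 G^{2}}{2}$ ($z{\left(G \right)} = 2 G \left(G + G \frac{1}{4}\right) = 2 G \left(G + \frac{G}{4}\right) = 2 G \frac{5 G}{4} = \frac{5 G^{2}}{2}$)
$f{\left(g \right)} = 4 + g$ ($f{\left(g \right)} = g + 4 = 4 + g$)
$E = 14$ ($E = - (-21 - -7) = - (-21 + 7) = \left(-1\right) \left(-14\right) = 14$)
$E f{\left(z{\left(6 \right)} \right)} + 55 = 14 \left(4 + \frac{5 \cdot 6^{2}}{2}\right) + 55 = 14 \left(4 + \frac{5}{2} \cdot 36\right) + 55 = 14 \left(4 + 90\right) + 55 = 14 \cdot 94 + 55 = 1316 + 55 = 1371$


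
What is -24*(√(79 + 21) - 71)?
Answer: 1464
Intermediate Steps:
-24*(√(79 + 21) - 71) = -24*(√100 - 71) = -24*(10 - 71) = -24*(-61) = 1464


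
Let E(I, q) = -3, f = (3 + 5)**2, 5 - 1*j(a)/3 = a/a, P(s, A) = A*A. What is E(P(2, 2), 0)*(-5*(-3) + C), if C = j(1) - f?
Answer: 111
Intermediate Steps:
P(s, A) = A**2
j(a) = 12 (j(a) = 15 - 3*a/a = 15 - 3*1 = 15 - 3 = 12)
f = 64 (f = 8**2 = 64)
C = -52 (C = 12 - 1*64 = 12 - 64 = -52)
E(P(2, 2), 0)*(-5*(-3) + C) = -3*(-5*(-3) - 52) = -3*(15 - 52) = -3*(-37) = 111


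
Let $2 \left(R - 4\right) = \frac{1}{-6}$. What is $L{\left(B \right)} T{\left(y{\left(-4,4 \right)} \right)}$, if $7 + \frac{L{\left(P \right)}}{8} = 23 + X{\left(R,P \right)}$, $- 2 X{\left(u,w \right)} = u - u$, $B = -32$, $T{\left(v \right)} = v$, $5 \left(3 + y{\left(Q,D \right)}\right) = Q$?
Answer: $- \frac{2432}{5} \approx -486.4$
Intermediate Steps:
$y{\left(Q,D \right)} = -3 + \frac{Q}{5}$
$R = \frac{47}{12}$ ($R = 4 + \frac{1}{2 \left(-6\right)} = 4 + \frac{1}{2} \left(- \frac{1}{6}\right) = 4 - \frac{1}{12} = \frac{47}{12} \approx 3.9167$)
$X{\left(u,w \right)} = 0$ ($X{\left(u,w \right)} = - \frac{u - u}{2} = \left(- \frac{1}{2}\right) 0 = 0$)
$L{\left(P \right)} = 128$ ($L{\left(P \right)} = -56 + 8 \left(23 + 0\right) = -56 + 8 \cdot 23 = -56 + 184 = 128$)
$L{\left(B \right)} T{\left(y{\left(-4,4 \right)} \right)} = 128 \left(-3 + \frac{1}{5} \left(-4\right)\right) = 128 \left(-3 - \frac{4}{5}\right) = 128 \left(- \frac{19}{5}\right) = - \frac{2432}{5}$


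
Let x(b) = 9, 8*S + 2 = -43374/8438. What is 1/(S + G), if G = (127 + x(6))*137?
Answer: 33752/628837139 ≈ 5.3674e-5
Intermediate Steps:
S = -30125/33752 (S = -¼ + (-43374/8438)/8 = -¼ + (-43374*1/8438)/8 = -¼ + (⅛)*(-21687/4219) = -¼ - 21687/33752 = -30125/33752 ≈ -0.89254)
G = 18632 (G = (127 + 9)*137 = 136*137 = 18632)
1/(S + G) = 1/(-30125/33752 + 18632) = 1/(628837139/33752) = 33752/628837139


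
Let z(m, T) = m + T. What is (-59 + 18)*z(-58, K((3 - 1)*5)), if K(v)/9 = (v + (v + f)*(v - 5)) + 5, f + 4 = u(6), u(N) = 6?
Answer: -25297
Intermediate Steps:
f = 2 (f = -4 + 6 = 2)
K(v) = 45 + 9*v + 9*(-5 + v)*(2 + v) (K(v) = 9*((v + (v + 2)*(v - 5)) + 5) = 9*((v + (2 + v)*(-5 + v)) + 5) = 9*((v + (-5 + v)*(2 + v)) + 5) = 9*(5 + v + (-5 + v)*(2 + v)) = 45 + 9*v + 9*(-5 + v)*(2 + v))
z(m, T) = T + m
(-59 + 18)*z(-58, K((3 - 1)*5)) = (-59 + 18)*((-45 - 18*(3 - 1)*5 + 9*((3 - 1)*5)²) - 58) = -41*((-45 - 36*5 + 9*(2*5)²) - 58) = -41*((-45 - 18*10 + 9*10²) - 58) = -41*((-45 - 180 + 9*100) - 58) = -41*((-45 - 180 + 900) - 58) = -41*(675 - 58) = -41*617 = -25297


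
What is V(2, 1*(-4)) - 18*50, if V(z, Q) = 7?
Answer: -893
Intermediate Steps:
V(2, 1*(-4)) - 18*50 = 7 - 18*50 = 7 - 900 = -893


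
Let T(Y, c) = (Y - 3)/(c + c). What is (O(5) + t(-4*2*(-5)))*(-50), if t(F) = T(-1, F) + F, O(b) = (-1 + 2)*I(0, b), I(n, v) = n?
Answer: -3995/2 ≈ -1997.5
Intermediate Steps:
T(Y, c) = (-3 + Y)/(2*c) (T(Y, c) = (-3 + Y)/((2*c)) = (-3 + Y)*(1/(2*c)) = (-3 + Y)/(2*c))
O(b) = 0 (O(b) = (-1 + 2)*0 = 1*0 = 0)
t(F) = F - 2/F (t(F) = (-3 - 1)/(2*F) + F = (1/2)*(-4)/F + F = -2/F + F = F - 2/F)
(O(5) + t(-4*2*(-5)))*(-50) = (0 + (-4*2*(-5) - 2/(-4*2*(-5))))*(-50) = (0 + (-8*(-5) - 2/((-8*(-5)))))*(-50) = (0 + (40 - 2/40))*(-50) = (0 + (40 - 2*1/40))*(-50) = (0 + (40 - 1/20))*(-50) = (0 + 799/20)*(-50) = (799/20)*(-50) = -3995/2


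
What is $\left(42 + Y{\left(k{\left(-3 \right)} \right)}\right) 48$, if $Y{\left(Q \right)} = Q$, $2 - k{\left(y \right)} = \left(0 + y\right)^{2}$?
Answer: $1680$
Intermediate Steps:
$k{\left(y \right)} = 2 - y^{2}$ ($k{\left(y \right)} = 2 - \left(0 + y\right)^{2} = 2 - y^{2}$)
$\left(42 + Y{\left(k{\left(-3 \right)} \right)}\right) 48 = \left(42 + \left(2 - \left(-3\right)^{2}\right)\right) 48 = \left(42 + \left(2 - 9\right)\right) 48 = \left(42 - 7\right) 48 = 35 \cdot 48 = 1680$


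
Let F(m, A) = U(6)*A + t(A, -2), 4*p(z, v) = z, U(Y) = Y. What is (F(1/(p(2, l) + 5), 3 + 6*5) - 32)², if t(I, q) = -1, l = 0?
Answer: 27225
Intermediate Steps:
p(z, v) = z/4
F(m, A) = -1 + 6*A (F(m, A) = 6*A - 1 = -1 + 6*A)
(F(1/(p(2, l) + 5), 3 + 6*5) - 32)² = ((-1 + 6*(3 + 6*5)) - 32)² = ((-1 + 6*(3 + 30)) - 32)² = ((-1 + 6*33) - 32)² = ((-1 + 198) - 32)² = (197 - 32)² = 165² = 27225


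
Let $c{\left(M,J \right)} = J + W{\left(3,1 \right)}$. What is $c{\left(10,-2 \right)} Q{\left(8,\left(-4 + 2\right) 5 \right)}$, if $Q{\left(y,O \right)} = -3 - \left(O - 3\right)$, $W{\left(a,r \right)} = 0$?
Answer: $-20$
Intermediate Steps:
$c{\left(M,J \right)} = J$ ($c{\left(M,J \right)} = J + 0 = J$)
$Q{\left(y,O \right)} = - O$ ($Q{\left(y,O \right)} = -3 - \left(-3 + O\right) = - O$)
$c{\left(10,-2 \right)} Q{\left(8,\left(-4 + 2\right) 5 \right)} = - 2 \left(- \left(-4 + 2\right) 5\right) = - 2 \left(- \left(-2\right) 5\right) = - 2 \left(\left(-1\right) \left(-10\right)\right) = \left(-2\right) 10 = -20$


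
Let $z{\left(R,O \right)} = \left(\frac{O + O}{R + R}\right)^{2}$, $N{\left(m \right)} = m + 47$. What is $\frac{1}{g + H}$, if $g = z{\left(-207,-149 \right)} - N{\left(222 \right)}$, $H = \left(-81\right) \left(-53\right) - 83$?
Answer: $\frac{42849}{168890110} \approx 0.00025371$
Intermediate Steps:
$N{\left(m \right)} = 47 + m$
$z{\left(R,O \right)} = \frac{O^{2}}{R^{2}}$ ($z{\left(R,O \right)} = \left(\frac{2 O}{2 R}\right)^{2} = \left(2 O \frac{1}{2 R}\right)^{2} = \left(\frac{O}{R}\right)^{2} = \frac{O^{2}}{R^{2}}$)
$H = 4210$ ($H = 4293 - 83 = 4210$)
$g = - \frac{11504180}{42849}$ ($g = \frac{\left(-149\right)^{2}}{42849} - \left(47 + 222\right) = 22201 \cdot \frac{1}{42849} - 269 = \frac{22201}{42849} - 269 = - \frac{11504180}{42849} \approx -268.48$)
$\frac{1}{g + H} = \frac{1}{- \frac{11504180}{42849} + 4210} = \frac{1}{\frac{168890110}{42849}} = \frac{42849}{168890110}$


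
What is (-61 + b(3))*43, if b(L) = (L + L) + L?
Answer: -2236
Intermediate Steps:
b(L) = 3*L (b(L) = 2*L + L = 3*L)
(-61 + b(3))*43 = (-61 + 3*3)*43 = (-61 + 9)*43 = -52*43 = -2236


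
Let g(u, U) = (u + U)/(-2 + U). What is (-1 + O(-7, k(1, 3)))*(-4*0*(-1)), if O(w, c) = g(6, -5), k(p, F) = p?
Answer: 0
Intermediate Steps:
g(u, U) = (U + u)/(-2 + U)
O(w, c) = -⅐ (O(w, c) = (-5 + 6)/(-2 - 5) = 1/(-7) = -⅐*1 = -⅐)
(-1 + O(-7, k(1, 3)))*(-4*0*(-1)) = (-1 - ⅐)*(-4*0*(-1)) = -0*(-1) = -8/7*0 = 0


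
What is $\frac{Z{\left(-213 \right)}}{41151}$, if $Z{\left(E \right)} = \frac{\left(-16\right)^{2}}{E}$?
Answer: $- \frac{256}{8765163} \approx -2.9207 \cdot 10^{-5}$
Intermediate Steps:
$Z{\left(E \right)} = \frac{256}{E}$
$\frac{Z{\left(-213 \right)}}{41151} = \frac{256 \frac{1}{-213}}{41151} = 256 \left(- \frac{1}{213}\right) \frac{1}{41151} = \left(- \frac{256}{213}\right) \frac{1}{41151} = - \frac{256}{8765163}$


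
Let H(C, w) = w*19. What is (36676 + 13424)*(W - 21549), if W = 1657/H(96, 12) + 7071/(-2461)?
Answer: -50470951267525/46759 ≈ -1.0794e+9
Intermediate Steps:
H(C, w) = 19*w
W = 2465689/561108 (W = 1657/((19*12)) + 7071/(-2461) = 1657/228 + 7071*(-1/2461) = 1657*(1/228) - 7071/2461 = 1657/228 - 7071/2461 = 2465689/561108 ≈ 4.3943)
(36676 + 13424)*(W - 21549) = (36676 + 13424)*(2465689/561108 - 21549) = 50100*(-12088850603/561108) = -50470951267525/46759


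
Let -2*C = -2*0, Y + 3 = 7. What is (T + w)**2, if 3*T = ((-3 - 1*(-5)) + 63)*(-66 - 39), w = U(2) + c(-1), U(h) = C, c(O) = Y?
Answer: 5157441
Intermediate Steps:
Y = 4 (Y = -3 + 7 = 4)
c(O) = 4
C = 0 (C = -(-1)*0 = -1/2*0 = 0)
U(h) = 0
w = 4 (w = 0 + 4 = 4)
T = -2275 (T = (((-3 - 1*(-5)) + 63)*(-66 - 39))/3 = (((-3 + 5) + 63)*(-105))/3 = ((2 + 63)*(-105))/3 = (65*(-105))/3 = (1/3)*(-6825) = -2275)
(T + w)**2 = (-2275 + 4)**2 = (-2271)**2 = 5157441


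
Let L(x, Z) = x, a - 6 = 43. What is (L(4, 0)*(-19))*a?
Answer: -3724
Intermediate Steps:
a = 49 (a = 6 + 43 = 49)
(L(4, 0)*(-19))*a = (4*(-19))*49 = -76*49 = -3724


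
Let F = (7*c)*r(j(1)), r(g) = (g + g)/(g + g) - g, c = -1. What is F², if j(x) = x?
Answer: 0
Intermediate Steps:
r(g) = 1 - g (r(g) = (2*g)/((2*g)) - g = (2*g)*(1/(2*g)) - g = 1 - g)
F = 0 (F = (7*(-1))*(1 - 1*1) = -7*(1 - 1) = -7*0 = 0)
F² = 0² = 0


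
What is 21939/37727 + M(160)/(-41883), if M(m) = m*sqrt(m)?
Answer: 21939/37727 - 640*sqrt(10)/41883 ≈ 0.53320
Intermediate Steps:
M(m) = m**(3/2)
21939/37727 + M(160)/(-41883) = 21939/37727 + 160**(3/2)/(-41883) = 21939*(1/37727) + (640*sqrt(10))*(-1/41883) = 21939/37727 - 640*sqrt(10)/41883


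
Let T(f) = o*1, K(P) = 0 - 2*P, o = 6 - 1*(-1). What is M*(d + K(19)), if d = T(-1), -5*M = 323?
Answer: 10013/5 ≈ 2002.6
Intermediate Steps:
o = 7 (o = 6 + 1 = 7)
K(P) = -2*P
M = -323/5 (M = -1/5*323 = -323/5 ≈ -64.600)
T(f) = 7 (T(f) = 7*1 = 7)
d = 7
M*(d + K(19)) = -323*(7 - 2*19)/5 = -323*(7 - 38)/5 = -323/5*(-31) = 10013/5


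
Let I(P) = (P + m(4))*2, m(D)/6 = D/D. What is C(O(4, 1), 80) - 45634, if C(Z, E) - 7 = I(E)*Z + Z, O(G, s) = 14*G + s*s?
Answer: -35766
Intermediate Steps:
m(D) = 6 (m(D) = 6*(D/D) = 6*1 = 6)
I(P) = 12 + 2*P (I(P) = (P + 6)*2 = (6 + P)*2 = 12 + 2*P)
O(G, s) = s² + 14*G (O(G, s) = 14*G + s² = s² + 14*G)
C(Z, E) = 7 + Z + Z*(12 + 2*E) (C(Z, E) = 7 + ((12 + 2*E)*Z + Z) = 7 + (Z*(12 + 2*E) + Z) = 7 + (Z + Z*(12 + 2*E)) = 7 + Z + Z*(12 + 2*E))
C(O(4, 1), 80) - 45634 = (7 + (1² + 14*4) + 2*(1² + 14*4)*(6 + 80)) - 45634 = (7 + (1 + 56) + 2*(1 + 56)*86) - 45634 = (7 + 57 + 2*57*86) - 45634 = (7 + 57 + 9804) - 45634 = 9868 - 45634 = -35766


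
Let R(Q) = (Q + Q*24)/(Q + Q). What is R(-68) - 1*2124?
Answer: -4223/2 ≈ -2111.5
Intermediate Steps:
R(Q) = 25/2 (R(Q) = (Q + 24*Q)/((2*Q)) = (25*Q)*(1/(2*Q)) = 25/2)
R(-68) - 1*2124 = 25/2 - 1*2124 = 25/2 - 2124 = -4223/2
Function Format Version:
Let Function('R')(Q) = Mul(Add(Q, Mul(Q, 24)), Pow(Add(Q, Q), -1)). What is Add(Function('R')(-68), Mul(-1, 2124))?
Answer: Rational(-4223, 2) ≈ -2111.5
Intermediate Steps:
Function('R')(Q) = Rational(25, 2) (Function('R')(Q) = Mul(Add(Q, Mul(24, Q)), Pow(Mul(2, Q), -1)) = Mul(Mul(25, Q), Mul(Rational(1, 2), Pow(Q, -1))) = Rational(25, 2))
Add(Function('R')(-68), Mul(-1, 2124)) = Add(Rational(25, 2), Mul(-1, 2124)) = Add(Rational(25, 2), -2124) = Rational(-4223, 2)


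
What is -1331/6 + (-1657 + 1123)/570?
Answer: -126979/570 ≈ -222.77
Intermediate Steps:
-1331/6 + (-1657 + 1123)/570 = -1331*⅙ - 534*1/570 = -1331/6 - 89/95 = -126979/570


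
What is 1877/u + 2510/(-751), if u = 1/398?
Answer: 561029036/751 ≈ 7.4704e+5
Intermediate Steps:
u = 1/398 ≈ 0.0025126
1877/u + 2510/(-751) = 1877/(1/398) + 2510/(-751) = 1877*398 + 2510*(-1/751) = 747046 - 2510/751 = 561029036/751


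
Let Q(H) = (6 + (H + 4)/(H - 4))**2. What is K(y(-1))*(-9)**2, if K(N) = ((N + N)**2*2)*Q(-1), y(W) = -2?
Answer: 1889568/25 ≈ 75583.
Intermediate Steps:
Q(H) = (6 + (4 + H)/(-4 + H))**2
K(N) = 5832*N**2/25 (K(N) = ((N + N)**2*2)*((-20 + 7*(-1))**2/(-4 - 1)**2) = ((2*N)**2*2)*((-20 - 7)**2/(-5)**2) = ((4*N**2)*2)*((-27)**2*(1/25)) = (8*N**2)*(729*(1/25)) = (8*N**2)*(729/25) = 5832*N**2/25)
K(y(-1))*(-9)**2 = ((5832/25)*(-2)**2)*(-9)**2 = ((5832/25)*4)*81 = (23328/25)*81 = 1889568/25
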